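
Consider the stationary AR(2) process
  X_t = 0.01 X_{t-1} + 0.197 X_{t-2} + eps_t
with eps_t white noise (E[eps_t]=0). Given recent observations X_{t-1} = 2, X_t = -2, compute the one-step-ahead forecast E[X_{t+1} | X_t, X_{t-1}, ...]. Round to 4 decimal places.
E[X_{t+1} \mid \mathcal F_t] = 0.3740

For an AR(p) model X_t = c + sum_i phi_i X_{t-i} + eps_t, the
one-step-ahead conditional mean is
  E[X_{t+1} | X_t, ...] = c + sum_i phi_i X_{t+1-i}.
Substitute known values:
  E[X_{t+1} | ...] = (0.01) * (-2) + (0.197) * (2)
                   = 0.3740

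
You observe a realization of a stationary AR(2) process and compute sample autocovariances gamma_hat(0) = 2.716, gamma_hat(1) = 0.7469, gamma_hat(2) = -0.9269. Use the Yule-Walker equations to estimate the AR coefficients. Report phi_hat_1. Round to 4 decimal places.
\hat\phi_{1} = 0.3990

The Yule-Walker equations for an AR(p) process read, in matrix form,
  Gamma_p phi = r_p,   with   (Gamma_p)_{ij} = gamma(|i - j|),
                       (r_p)_i = gamma(i),   i,j = 1..p.
Substitute the sample gammas (Toeplitz matrix and right-hand side of size 2):
  Gamma_p = [[2.716, 0.7469], [0.7469, 2.716]]
  r_p     = [0.7469, -0.9269]
Written out:
  2.716 phi_1 + 0.7469 phi_2 = 0.7469
  0.7469 phi_1 + 2.716 phi_2 = -0.9269
Solve by Cramer's rule:
  det = gamma(0)^2 - gamma(1)^2 = (2.716)^2 - (0.7469)^2 = 7.376656 - 0.55785961 = 6.81879639
  phi_hat_1 = [gamma(1) gamma(0) - gamma(1) gamma(2)] / det = [(0.7469)(2.716) - (0.7469)(-0.9269)] / 6.81879639 = 2.72088201 / 6.81879639 = 0.399
  phi_hat_2 = [gamma(0) gamma(2) - gamma(1)^2] / det = [(2.716)(-0.9269) - (0.7469)^2] / 6.81879639 = -3.07532001 / 6.81879639 = -0.451
So phi_hat = [0.3990, -0.4510].
Therefore phi_hat_1 = 0.3990.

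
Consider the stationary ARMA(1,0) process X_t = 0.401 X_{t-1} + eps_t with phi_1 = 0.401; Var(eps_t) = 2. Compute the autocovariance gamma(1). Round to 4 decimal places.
\gamma(1) = 0.9557

Multiply the model equation by X_{t-k} and take expectations. With theta_0 = psi_0 = 1 and psi_j the MA(infinity) weights, this gives
  gamma(k) - sum_i phi_i gamma(k-i) = c_k,
  c_k = sigma^2 * sum_{j=k..q} theta_j psi_{j-k}   (c_k = 0 for k > q),
using gamma(-m) = gamma(m).
Pure AR (q = 0): c_0 = sigma^2 = 2, c_k = 0 for k >= 1.
Equations for k = 0 and k = 1 (AR order 1):
  gamma(0) = phi_1 gamma(1) + c_0
  gamma(1) = phi_1 gamma(0) + c_1
Substituting the second into the first: gamma(0) (1 - phi_1^2) = c_0 + phi_1 c_1, so
  gamma(0) = c_0 / (1 - phi_1^2) = 2 / (1 - (0.401)^2) = 2 / 0.839199 = 2.383225.
  gamma(1) = phi_1 gamma(0) = (0.401)(2.383225) = 0.955673.
Therefore gamma(1) = 0.9557 (to 4 decimal places).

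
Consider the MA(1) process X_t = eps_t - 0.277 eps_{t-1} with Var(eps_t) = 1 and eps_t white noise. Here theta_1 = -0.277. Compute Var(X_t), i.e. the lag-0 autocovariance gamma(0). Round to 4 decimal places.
\gamma(0) = 1.0767

For an MA(q) process X_t = eps_t + sum_i theta_i eps_{t-i} with
Var(eps_t) = sigma^2, the variance is
  gamma(0) = sigma^2 * (1 + sum_i theta_i^2).
  sum_i theta_i^2 = (-0.277)^2 = 0.076729.
  gamma(0) = 1 * (1 + 0.076729) = 1 * 1.076729 = 1.076729, which rounds to 1.0767.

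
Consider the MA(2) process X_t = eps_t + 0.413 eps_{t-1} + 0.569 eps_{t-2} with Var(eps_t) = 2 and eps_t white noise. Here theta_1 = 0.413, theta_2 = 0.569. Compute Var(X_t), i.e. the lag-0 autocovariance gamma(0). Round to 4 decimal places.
\gamma(0) = 2.9887

For an MA(q) process X_t = eps_t + sum_i theta_i eps_{t-i} with
Var(eps_t) = sigma^2, the variance is
  gamma(0) = sigma^2 * (1 + sum_i theta_i^2).
  sum_i theta_i^2 = (0.413)^2 + (0.569)^2 = 0.170569 + 0.323761 = 0.49433.
  gamma(0) = 2 * (1 + 0.49433) = 2 * 1.49433 = 2.98866, which rounds to 2.9887.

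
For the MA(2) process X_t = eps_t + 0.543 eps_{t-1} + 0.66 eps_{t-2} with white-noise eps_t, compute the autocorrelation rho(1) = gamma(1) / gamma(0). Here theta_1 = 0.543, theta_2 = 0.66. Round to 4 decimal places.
\rho(1) = 0.5209

For an MA(q) process with theta_0 = 1, the autocovariance is
  gamma(k) = sigma^2 * sum_{i=0..q-k} theta_i * theta_{i+k},
and rho(k) = gamma(k) / gamma(0). Sigma^2 cancels.
  numerator   = (1)*(0.543) + (0.543)*(0.66) = 0.90138.
  denominator = (1)^2 + (0.543)^2 + (0.66)^2 = 1.730449.
  rho(1) = 0.90138 / 1.730449 = 0.5209.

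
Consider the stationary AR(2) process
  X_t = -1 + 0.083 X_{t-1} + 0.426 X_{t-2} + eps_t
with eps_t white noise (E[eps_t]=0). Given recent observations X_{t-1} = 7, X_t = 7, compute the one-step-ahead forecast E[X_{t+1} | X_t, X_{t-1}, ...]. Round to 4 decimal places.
E[X_{t+1} \mid \mathcal F_t] = 2.5630

For an AR(p) model X_t = c + sum_i phi_i X_{t-i} + eps_t, the
one-step-ahead conditional mean is
  E[X_{t+1} | X_t, ...] = c + sum_i phi_i X_{t+1-i}.
Substitute known values:
  E[X_{t+1} | ...] = -1 + (0.083) * (7) + (0.426) * (7)
                   = 2.5630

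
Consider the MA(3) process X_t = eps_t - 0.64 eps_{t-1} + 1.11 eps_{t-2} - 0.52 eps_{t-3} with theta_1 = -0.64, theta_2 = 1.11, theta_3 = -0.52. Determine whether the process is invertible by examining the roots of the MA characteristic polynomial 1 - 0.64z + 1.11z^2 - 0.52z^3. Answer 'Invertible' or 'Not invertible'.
\text{Not invertible}

The MA(q) characteristic polynomial is P(z) = 1 - 0.64z + 1.11z^2 - 0.52z^3.
Invertibility requires all roots to lie outside the unit circle, i.e. |z| > 1 for every root.
Degree 3: look for a simple real root z0 first, then factor out (1 - z/z0) and solve the remaining quadratic.
Testing z0 = 2: P(2) = 1 + (-0.64)(2) + (1.11)(2)^2 + (-0.52)(2)^3
  = 1 + (-1.28) + (4.44) + (-4.16) = 0.  So z_0 = 2 is a root, |z_0| = 2.
Divide out the factor (1 - 0.5 z) = (1 - z/z0) (since 1/z0 = 0.5):
  P(z) = (1 - 0.5 z)(1 + (-0.14) z + (1.04) z^2)
  [check: z-coef -0.14 - (0.5) = -0.64; z^2-coef 1.04 - (0.5)(-0.14) = 1.11; z^3-coef -(0.5)(1.04) = -0.52.]
Remaining roots from the quadratic factor 1 + (-0.14) z + (1.04) z^2:
  Set 1 + (-0.14) z + (1.04) z^2 = 0, i.e. a z^2 + b z + c = 0 with a = 1.04, b = -0.14, c = 1.
  Discriminant D = b^2 - 4ac = (-0.14)^2 - 4*(1.04)*1 = 0.0196 - (4.16) = -4.1404.
  D < 0, so the roots are the complex-conjugate pair z = (-b +/- i sqrt(-D)) / (2a) = 0.0673 +/- 0.9783i.
  For a conjugate pair |z|^2 = z * conj(z) = (product of roots) = c/a = 1/(1.04) = 0.961538, so |z| = sqrt(0.961538) = 0.9806 for both roots.
Moduli of all roots: 2.0000, 0.9806, 0.9806.
All moduli strictly greater than 1? No.
Verdict: Not invertible.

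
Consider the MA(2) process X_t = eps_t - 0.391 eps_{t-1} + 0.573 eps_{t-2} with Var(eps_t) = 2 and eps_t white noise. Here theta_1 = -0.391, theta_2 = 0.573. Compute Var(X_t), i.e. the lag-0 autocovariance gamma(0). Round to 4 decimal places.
\gamma(0) = 2.9624

For an MA(q) process X_t = eps_t + sum_i theta_i eps_{t-i} with
Var(eps_t) = sigma^2, the variance is
  gamma(0) = sigma^2 * (1 + sum_i theta_i^2).
  sum_i theta_i^2 = (-0.391)^2 + (0.573)^2 = 0.152881 + 0.328329 = 0.48121.
  gamma(0) = 2 * (1 + 0.48121) = 2 * 1.48121 = 2.96242, which rounds to 2.9624.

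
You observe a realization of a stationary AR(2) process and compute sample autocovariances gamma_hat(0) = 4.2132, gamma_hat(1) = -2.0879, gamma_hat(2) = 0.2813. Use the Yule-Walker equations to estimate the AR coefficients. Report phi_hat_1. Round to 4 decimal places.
\hat\phi_{1} = -0.6130

The Yule-Walker equations for an AR(p) process read, in matrix form,
  Gamma_p phi = r_p,   with   (Gamma_p)_{ij} = gamma(|i - j|),
                       (r_p)_i = gamma(i),   i,j = 1..p.
Substitute the sample gammas (Toeplitz matrix and right-hand side of size 2):
  Gamma_p = [[4.2132, -2.0879], [-2.0879, 4.2132]]
  r_p     = [-2.0879, 0.2813]
Written out:
  4.2132 phi_1 - 2.0879 phi_2 = -2.0879
  -2.0879 phi_1 + 4.2132 phi_2 = 0.2813
Solve by Cramer's rule:
  det = gamma(0)^2 - gamma(1)^2 = (4.2132)^2 - (-2.0879)^2 = 17.75105424 - 4.35932641 = 13.39172783
  phi_hat_1 = [gamma(1) gamma(0) - gamma(1) gamma(2)] / det = [(-2.0879)(4.2132) - (-2.0879)(0.2813)] / 13.39172783 = -8.20941401 / 13.39172783 = -0.613
  phi_hat_2 = [gamma(0) gamma(2) - gamma(1)^2] / det = [(4.2132)(0.2813) - (-2.0879)^2] / 13.39172783 = -3.17415325 / 13.39172783 = -0.237
So phi_hat = [-0.6130, -0.2370].
Therefore phi_hat_1 = -0.6130.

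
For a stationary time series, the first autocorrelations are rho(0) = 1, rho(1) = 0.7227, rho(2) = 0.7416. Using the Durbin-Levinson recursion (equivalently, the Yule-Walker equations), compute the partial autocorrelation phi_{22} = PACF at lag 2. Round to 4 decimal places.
\phi_{22} = 0.4591

The PACF at lag k is phi_{kk}, the last component of the solution
to the Yule-Walker system G_k phi = r_k where
  (G_k)_{ij} = rho(|i - j|), (r_k)_i = rho(i), i,j = 1..k.
Equivalently, Durbin-Levinson gives phi_{kk} iteratively:
  phi_{11} = rho(1)
  phi_{kk} = [rho(k) - sum_{j=1..k-1} phi_{k-1,j} rho(k-j)]
            / [1 - sum_{j=1..k-1} phi_{k-1,j} rho(j)],
  phi_{k,j} = phi_{k-1,j} - phi_{kk} phi_{k-1,k-j},  j = 1..k-1.
Step k = 1:
  phi_11 = rho(1) = 0.7227.
Step k = 2:
  phi_22 = [rho(2) - phi_11 rho(1)] / [1 - phi_11 rho(1)] = [0.7416 - (0.7227)(0.7227)] / [1 - (0.7227)(0.7227)]
         = 0.21930471 / 0.47770471 = 0.4591.
Therefore phi_{22} = 0.4591.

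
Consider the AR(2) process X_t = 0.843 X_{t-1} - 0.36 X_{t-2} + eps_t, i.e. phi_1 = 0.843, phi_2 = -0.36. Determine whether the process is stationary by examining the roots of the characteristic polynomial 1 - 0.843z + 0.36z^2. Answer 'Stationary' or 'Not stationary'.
\text{Stationary}

The AR(p) characteristic polynomial is P(z) = 1 - 0.843z + 0.36z^2.
Stationarity requires all roots to lie outside the unit circle, i.e. |z| > 1 for every root.
Set 1 + (-0.843) z + (0.36) z^2 = 0, i.e. a z^2 + b z + c = 0 with a = 0.36, b = -0.843, c = 1.
Discriminant D = b^2 - 4ac = (-0.843)^2 - 4*(0.36)*1 = 0.710649 - (1.44) = -0.729351.
D < 0, so the roots are the complex-conjugate pair z = (-b +/- i sqrt(-D)) / (2a) = 1.1708 +/- 1.1861i.
For a conjugate pair |z|^2 = z * conj(z) = (product of roots) = c/a = 1/(0.36) = 2.777778, so |z| = sqrt(2.777778) = 1.6667 for both roots.
Moduli of all roots: 1.6667, 1.6667.
All moduli strictly greater than 1? Yes.
Verdict: Stationary.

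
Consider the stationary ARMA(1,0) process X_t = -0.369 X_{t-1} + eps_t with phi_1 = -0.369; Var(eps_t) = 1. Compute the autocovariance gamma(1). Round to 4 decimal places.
\gamma(1) = -0.4272

Multiply the model equation by X_{t-k} and take expectations. With theta_0 = psi_0 = 1 and psi_j the MA(infinity) weights, this gives
  gamma(k) - sum_i phi_i gamma(k-i) = c_k,
  c_k = sigma^2 * sum_{j=k..q} theta_j psi_{j-k}   (c_k = 0 for k > q),
using gamma(-m) = gamma(m).
Pure AR (q = 0): c_0 = sigma^2 = 1, c_k = 0 for k >= 1.
Equations for k = 0 and k = 1 (AR order 1):
  gamma(0) = phi_1 gamma(1) + c_0
  gamma(1) = phi_1 gamma(0) + c_1
Substituting the second into the first: gamma(0) (1 - phi_1^2) = c_0 + phi_1 c_1, so
  gamma(0) = c_0 / (1 - phi_1^2) = 1 / (1 - (-0.369)^2) = 1 / 0.863839 = 1.157623.
  gamma(1) = phi_1 gamma(0) = (-0.369)(1.157623) = -0.427163.
Therefore gamma(1) = -0.4272 (to 4 decimal places).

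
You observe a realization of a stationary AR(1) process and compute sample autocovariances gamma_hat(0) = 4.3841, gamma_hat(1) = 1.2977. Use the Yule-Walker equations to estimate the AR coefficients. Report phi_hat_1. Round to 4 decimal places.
\hat\phi_{1} = 0.2960

The Yule-Walker equations for an AR(p) process read, in matrix form,
  Gamma_p phi = r_p,   with   (Gamma_p)_{ij} = gamma(|i - j|),
                       (r_p)_i = gamma(i),   i,j = 1..p.
Substitute the sample gammas (Toeplitz matrix and right-hand side of size 1):
  Gamma_p = [[4.3841]]
  r_p     = [1.2977]
With p = 1 this is the single equation gamma(0) phi_1 = gamma(1):
  phi_hat_1 = gamma(1) / gamma(0) = 1.2977 / 4.3841 = 0.2960.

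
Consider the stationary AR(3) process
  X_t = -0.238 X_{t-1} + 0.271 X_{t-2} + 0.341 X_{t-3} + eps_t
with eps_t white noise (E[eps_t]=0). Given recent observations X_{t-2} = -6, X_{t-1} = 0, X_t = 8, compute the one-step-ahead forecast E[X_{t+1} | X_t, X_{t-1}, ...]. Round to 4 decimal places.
E[X_{t+1} \mid \mathcal F_t] = -3.9500

For an AR(p) model X_t = c + sum_i phi_i X_{t-i} + eps_t, the
one-step-ahead conditional mean is
  E[X_{t+1} | X_t, ...] = c + sum_i phi_i X_{t+1-i}.
Substitute known values:
  E[X_{t+1} | ...] = (-0.238) * (8) + (0.271) * (0) + (0.341) * (-6)
                   = -3.9500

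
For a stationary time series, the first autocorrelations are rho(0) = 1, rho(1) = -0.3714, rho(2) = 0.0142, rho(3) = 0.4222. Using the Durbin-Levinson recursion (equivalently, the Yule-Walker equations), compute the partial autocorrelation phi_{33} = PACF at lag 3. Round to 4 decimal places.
\phi_{33} = 0.4441

The PACF at lag k is phi_{kk}, the last component of the solution
to the Yule-Walker system G_k phi = r_k where
  (G_k)_{ij} = rho(|i - j|), (r_k)_i = rho(i), i,j = 1..k.
Equivalently, Durbin-Levinson gives phi_{kk} iteratively:
  phi_{11} = rho(1)
  phi_{kk} = [rho(k) - sum_{j=1..k-1} phi_{k-1,j} rho(k-j)]
            / [1 - sum_{j=1..k-1} phi_{k-1,j} rho(j)],
  phi_{k,j} = phi_{k-1,j} - phi_{kk} phi_{k-1,k-j},  j = 1..k-1.
Step k = 1:
  phi_11 = rho(1) = -0.3714.
Step k = 2:
  phi_22 = [rho(2) - phi_11 rho(1)] / [1 - phi_11 rho(1)] = [0.0142 - (-0.3714)(-0.3714)] / [1 - (-0.3714)(-0.3714)]
         = -0.12373796 / 0.86206204 = -0.143537.
  Update: phi_21 = phi_11 - phi_22 phi_11 = -0.3714 - (-0.143537)(-0.3714) = -0.42471.
Step k = 3:
  phi_33 = [rho(3) - phi_21 rho(2) - phi_22 rho(1)] / [1 - phi_21 rho(1) - phi_22 rho(2)]
    numerator   = 0.4222 - (-0.42471)(0.0142) - (-0.143537)(-0.3714) = 0.37492117
    denominator = 1 - (-0.42471)(-0.3714) - (-0.143537)(0.0142) = 0.84430104
  phi_33 = 0.37492117 / 0.84430104 = 0.4441.
Therefore phi_{33} = 0.4441.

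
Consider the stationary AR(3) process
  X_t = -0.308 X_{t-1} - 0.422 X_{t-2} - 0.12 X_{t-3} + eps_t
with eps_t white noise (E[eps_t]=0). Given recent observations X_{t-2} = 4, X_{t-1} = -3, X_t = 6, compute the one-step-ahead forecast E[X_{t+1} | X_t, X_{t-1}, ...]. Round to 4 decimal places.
E[X_{t+1} \mid \mathcal F_t] = -1.0620

For an AR(p) model X_t = c + sum_i phi_i X_{t-i} + eps_t, the
one-step-ahead conditional mean is
  E[X_{t+1} | X_t, ...] = c + sum_i phi_i X_{t+1-i}.
Substitute known values:
  E[X_{t+1} | ...] = (-0.308) * (6) + (-0.422) * (-3) + (-0.12) * (4)
                   = -1.0620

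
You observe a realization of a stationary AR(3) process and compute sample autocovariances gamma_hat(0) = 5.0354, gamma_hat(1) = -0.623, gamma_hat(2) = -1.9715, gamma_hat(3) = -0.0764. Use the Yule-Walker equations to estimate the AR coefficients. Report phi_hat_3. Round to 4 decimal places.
\hat\phi_{3} = -0.1650

The Yule-Walker equations for an AR(p) process read, in matrix form,
  Gamma_p phi = r_p,   with   (Gamma_p)_{ij} = gamma(|i - j|),
                       (r_p)_i = gamma(i),   i,j = 1..p.
Substitute the sample gammas (Toeplitz matrix and right-hand side of size 3):
  Gamma_p = [[5.0354, -0.623, -1.9715], [-0.623, 5.0354, -0.623], [-1.9715, -0.623, 5.0354]]
  r_p     = [-0.623, -1.9715, -0.0764]
Written out (R1..R3):
  (R1) 5.0354 phi_1 - 0.623 phi_2 - 1.9715 phi_3 = -0.623
  (R2) -0.623 phi_1 + 5.0354 phi_2 - 0.623 phi_3 = -1.9715
  (R3) -1.9715 phi_1 - 0.623 phi_2 + 5.0354 phi_3 = -0.0764
Gaussian elimination:
  R2 <- R2 - (-0.623/5.0354) R1 = R2 - (-0.123724) R1:  4.95832 phi_2 - 0.866922 phi_3 = -2.04858
  R3 <- R3 - (-1.9715/5.0354) R1 = R3 - (-0.391528) R1:  -0.866922 phi_2 + 4.263503 phi_3 = -0.320322
  R3 <- R3 - (-0.866922/4.95832) R2 = R3 - (-0.174842) R2:  4.111928 phi_3 = -0.6785
Back-substitution:
  phi_hat_3 = -0.6785 / 4.111928 = -0.165008
  phi_hat_2 = (-2.04858 - (-0.866922)(-0.165008)) / 4.95832 = -0.44201
  phi_hat_1 = (-0.623 - (-0.623)(-0.44201) - (-1.9715)(-0.165008)) / 5.0354 = -0.243016
So phi_hat = [-0.2430, -0.4420, -0.1650].
Therefore phi_hat_3 = -0.1650.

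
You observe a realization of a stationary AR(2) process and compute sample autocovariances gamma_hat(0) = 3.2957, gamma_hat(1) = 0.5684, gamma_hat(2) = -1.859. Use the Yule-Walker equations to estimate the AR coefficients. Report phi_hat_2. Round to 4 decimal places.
\hat\phi_{2} = -0.6120

The Yule-Walker equations for an AR(p) process read, in matrix form,
  Gamma_p phi = r_p,   with   (Gamma_p)_{ij} = gamma(|i - j|),
                       (r_p)_i = gamma(i),   i,j = 1..p.
Substitute the sample gammas (Toeplitz matrix and right-hand side of size 2):
  Gamma_p = [[3.2957, 0.5684], [0.5684, 3.2957]]
  r_p     = [0.5684, -1.859]
Written out:
  3.2957 phi_1 + 0.5684 phi_2 = 0.5684
  0.5684 phi_1 + 3.2957 phi_2 = -1.859
Solve by Cramer's rule:
  det = gamma(0)^2 - gamma(1)^2 = (3.2957)^2 - (0.5684)^2 = 10.86163849 - 0.32307856 = 10.53855993
  phi_hat_1 = [gamma(1) gamma(0) - gamma(1) gamma(2)] / det = [(0.5684)(3.2957) - (0.5684)(-1.859)] / 10.53855993 = 2.92993148 / 10.53855993 = 0.278
  phi_hat_2 = [gamma(0) gamma(2) - gamma(1)^2] / det = [(3.2957)(-1.859) - (0.5684)^2] / 10.53855993 = -6.44978486 / 10.53855993 = -0.612
So phi_hat = [0.2780, -0.6120].
Therefore phi_hat_2 = -0.6120.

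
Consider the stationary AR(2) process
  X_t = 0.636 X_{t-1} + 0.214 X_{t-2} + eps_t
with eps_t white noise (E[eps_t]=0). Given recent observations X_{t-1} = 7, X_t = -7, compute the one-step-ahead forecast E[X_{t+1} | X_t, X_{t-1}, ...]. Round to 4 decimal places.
E[X_{t+1} \mid \mathcal F_t] = -2.9540

For an AR(p) model X_t = c + sum_i phi_i X_{t-i} + eps_t, the
one-step-ahead conditional mean is
  E[X_{t+1} | X_t, ...] = c + sum_i phi_i X_{t+1-i}.
Substitute known values:
  E[X_{t+1} | ...] = (0.636) * (-7) + (0.214) * (7)
                   = -2.9540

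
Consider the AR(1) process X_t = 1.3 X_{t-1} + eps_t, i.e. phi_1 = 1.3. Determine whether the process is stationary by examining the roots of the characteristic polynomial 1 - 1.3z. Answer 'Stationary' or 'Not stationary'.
\text{Not stationary}

The AR(p) characteristic polynomial is P(z) = 1 - 1.3z.
Stationarity requires all roots to lie outside the unit circle, i.e. |z| > 1 for every root.
This is linear in z: 1 + (-1.3) z = 0  =>  z = -1/(-1.3) = 0.769231,  |z| = 0.769231.
Moduli of all roots: 0.7692.
All moduli strictly greater than 1? No.
Verdict: Not stationary.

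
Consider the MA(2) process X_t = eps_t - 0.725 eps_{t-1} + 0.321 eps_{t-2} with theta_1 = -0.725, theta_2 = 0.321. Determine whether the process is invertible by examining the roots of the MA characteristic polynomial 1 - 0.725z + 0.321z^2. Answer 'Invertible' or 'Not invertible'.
\text{Invertible}

The MA(q) characteristic polynomial is P(z) = 1 - 0.725z + 0.321z^2.
Invertibility requires all roots to lie outside the unit circle, i.e. |z| > 1 for every root.
Set 1 + (-0.725) z + (0.321) z^2 = 0, i.e. a z^2 + b z + c = 0 with a = 0.321, b = -0.725, c = 1.
Discriminant D = b^2 - 4ac = (-0.725)^2 - 4*(0.321)*1 = 0.525625 - (1.284) = -0.758375.
D < 0, so the roots are the complex-conjugate pair z = (-b +/- i sqrt(-D)) / (2a) = 1.1293 +/- 1.3565i.
For a conjugate pair |z|^2 = z * conj(z) = (product of roots) = c/a = 1/(0.321) = 3.115265, so |z| = sqrt(3.115265) = 1.765 for both roots.
Moduli of all roots: 1.7650, 1.7650.
All moduli strictly greater than 1? Yes.
Verdict: Invertible.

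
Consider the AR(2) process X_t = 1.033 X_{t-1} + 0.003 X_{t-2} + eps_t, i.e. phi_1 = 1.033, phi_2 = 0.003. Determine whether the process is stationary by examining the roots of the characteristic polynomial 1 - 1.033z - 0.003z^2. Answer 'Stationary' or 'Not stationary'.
\text{Not stationary}

The AR(p) characteristic polynomial is P(z) = 1 - 1.033z - 0.003z^2.
Stationarity requires all roots to lie outside the unit circle, i.e. |z| > 1 for every root.
Set 1 + (-1.033) z + (-0.003) z^2 = 0, i.e. a z^2 + b z + c = 0 with a = -0.003, b = -1.033, c = 1.
Discriminant D = b^2 - 4ac = (-1.033)^2 - 4*(-0.003)*1 = 1.067089 - (-0.012) = 1.079089.
D >= 0, so the roots are real: z = (-b +/- sqrt(D)) / (2a) = (1.033 +/- 1.038792) / (-0.006).
  z_1 = (1.033 + 1.038792) / (-0.006) = -345.2987,   |z_1| = 345.2987.
  z_2 = (1.033 - 1.038792) / (-0.006) = 0.9653,   |z_2| = 0.9653.
Moduli of all roots: 345.2987, 0.9653.
All moduli strictly greater than 1? No.
Verdict: Not stationary.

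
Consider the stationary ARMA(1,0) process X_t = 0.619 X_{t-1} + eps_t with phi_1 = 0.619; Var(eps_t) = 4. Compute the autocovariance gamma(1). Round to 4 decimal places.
\gamma(1) = 4.0140

Multiply the model equation by X_{t-k} and take expectations. With theta_0 = psi_0 = 1 and psi_j the MA(infinity) weights, this gives
  gamma(k) - sum_i phi_i gamma(k-i) = c_k,
  c_k = sigma^2 * sum_{j=k..q} theta_j psi_{j-k}   (c_k = 0 for k > q),
using gamma(-m) = gamma(m).
Pure AR (q = 0): c_0 = sigma^2 = 4, c_k = 0 for k >= 1.
Equations for k = 0 and k = 1 (AR order 1):
  gamma(0) = phi_1 gamma(1) + c_0
  gamma(1) = phi_1 gamma(0) + c_1
Substituting the second into the first: gamma(0) (1 - phi_1^2) = c_0 + phi_1 c_1, so
  gamma(0) = c_0 / (1 - phi_1^2) = 4 / (1 - (0.619)^2) = 4 / 0.616839 = 6.484674.
  gamma(1) = phi_1 gamma(0) = (0.619)(6.484674) = 4.014013.
Therefore gamma(1) = 4.0140 (to 4 decimal places).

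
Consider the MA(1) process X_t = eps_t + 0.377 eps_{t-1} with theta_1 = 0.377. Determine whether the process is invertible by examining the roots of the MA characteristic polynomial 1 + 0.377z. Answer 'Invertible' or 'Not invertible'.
\text{Invertible}

The MA(q) characteristic polynomial is P(z) = 1 + 0.377z.
Invertibility requires all roots to lie outside the unit circle, i.e. |z| > 1 for every root.
This is linear in z: 1 + (0.377) z = 0  =>  z = -1/(0.377) = -2.65252,  |z| = 2.65252.
Moduli of all roots: 2.6525.
All moduli strictly greater than 1? Yes.
Verdict: Invertible.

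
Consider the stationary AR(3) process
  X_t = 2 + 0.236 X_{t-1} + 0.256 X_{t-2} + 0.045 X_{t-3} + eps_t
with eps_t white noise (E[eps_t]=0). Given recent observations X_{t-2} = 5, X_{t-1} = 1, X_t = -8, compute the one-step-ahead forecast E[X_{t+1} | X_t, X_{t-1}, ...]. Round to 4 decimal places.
E[X_{t+1} \mid \mathcal F_t] = 0.5930

For an AR(p) model X_t = c + sum_i phi_i X_{t-i} + eps_t, the
one-step-ahead conditional mean is
  E[X_{t+1} | X_t, ...] = c + sum_i phi_i X_{t+1-i}.
Substitute known values:
  E[X_{t+1} | ...] = 2 + (0.236) * (-8) + (0.256) * (1) + (0.045) * (5)
                   = 0.5930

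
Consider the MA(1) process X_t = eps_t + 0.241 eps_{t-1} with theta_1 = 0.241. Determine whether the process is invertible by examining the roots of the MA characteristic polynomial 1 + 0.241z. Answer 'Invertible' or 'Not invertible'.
\text{Invertible}

The MA(q) characteristic polynomial is P(z) = 1 + 0.241z.
Invertibility requires all roots to lie outside the unit circle, i.e. |z| > 1 for every root.
This is linear in z: 1 + (0.241) z = 0  =>  z = -1/(0.241) = -4.149378,  |z| = 4.149378.
Moduli of all roots: 4.1494.
All moduli strictly greater than 1? Yes.
Verdict: Invertible.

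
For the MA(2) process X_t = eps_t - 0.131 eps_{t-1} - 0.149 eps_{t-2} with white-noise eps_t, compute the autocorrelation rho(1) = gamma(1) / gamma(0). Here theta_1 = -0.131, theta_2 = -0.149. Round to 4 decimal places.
\rho(1) = -0.1073

For an MA(q) process with theta_0 = 1, the autocovariance is
  gamma(k) = sigma^2 * sum_{i=0..q-k} theta_i * theta_{i+k},
and rho(k) = gamma(k) / gamma(0). Sigma^2 cancels.
  numerator   = (1)*(-0.131) + (-0.131)*(-0.149) = -0.111481.
  denominator = (1)^2 + (-0.131)^2 + (-0.149)^2 = 1.039362.
  rho(1) = -0.111481 / 1.039362 = -0.1073.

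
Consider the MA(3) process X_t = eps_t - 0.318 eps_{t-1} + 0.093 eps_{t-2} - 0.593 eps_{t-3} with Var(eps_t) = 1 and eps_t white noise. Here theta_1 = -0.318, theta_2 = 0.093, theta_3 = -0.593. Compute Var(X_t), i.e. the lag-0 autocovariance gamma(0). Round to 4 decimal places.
\gamma(0) = 1.4614

For an MA(q) process X_t = eps_t + sum_i theta_i eps_{t-i} with
Var(eps_t) = sigma^2, the variance is
  gamma(0) = sigma^2 * (1 + sum_i theta_i^2).
  sum_i theta_i^2 = (-0.318)^2 + (0.093)^2 + (-0.593)^2 = 0.101124 + 0.008649 + 0.351649 = 0.461422.
  gamma(0) = 1 * (1 + 0.461422) = 1 * 1.461422 = 1.461422, which rounds to 1.4614.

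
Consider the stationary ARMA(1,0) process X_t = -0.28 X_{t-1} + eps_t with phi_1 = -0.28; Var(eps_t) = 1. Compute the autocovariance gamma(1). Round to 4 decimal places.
\gamma(1) = -0.3038

Multiply the model equation by X_{t-k} and take expectations. With theta_0 = psi_0 = 1 and psi_j the MA(infinity) weights, this gives
  gamma(k) - sum_i phi_i gamma(k-i) = c_k,
  c_k = sigma^2 * sum_{j=k..q} theta_j psi_{j-k}   (c_k = 0 for k > q),
using gamma(-m) = gamma(m).
Pure AR (q = 0): c_0 = sigma^2 = 1, c_k = 0 for k >= 1.
Equations for k = 0 and k = 1 (AR order 1):
  gamma(0) = phi_1 gamma(1) + c_0
  gamma(1) = phi_1 gamma(0) + c_1
Substituting the second into the first: gamma(0) (1 - phi_1^2) = c_0 + phi_1 c_1, so
  gamma(0) = c_0 / (1 - phi_1^2) = 1 / (1 - (-0.28)^2) = 1 / 0.9216 = 1.085069.
  gamma(1) = phi_1 gamma(0) = (-0.28)(1.085069) = -0.303819.
Therefore gamma(1) = -0.3038 (to 4 decimal places).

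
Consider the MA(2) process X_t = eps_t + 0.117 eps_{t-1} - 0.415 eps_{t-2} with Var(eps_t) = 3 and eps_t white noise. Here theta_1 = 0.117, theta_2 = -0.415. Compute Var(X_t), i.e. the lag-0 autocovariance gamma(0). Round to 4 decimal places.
\gamma(0) = 3.5577

For an MA(q) process X_t = eps_t + sum_i theta_i eps_{t-i} with
Var(eps_t) = sigma^2, the variance is
  gamma(0) = sigma^2 * (1 + sum_i theta_i^2).
  sum_i theta_i^2 = (0.117)^2 + (-0.415)^2 = 0.013689 + 0.172225 = 0.185914.
  gamma(0) = 3 * (1 + 0.185914) = 3 * 1.185914 = 3.557742, which rounds to 3.5577.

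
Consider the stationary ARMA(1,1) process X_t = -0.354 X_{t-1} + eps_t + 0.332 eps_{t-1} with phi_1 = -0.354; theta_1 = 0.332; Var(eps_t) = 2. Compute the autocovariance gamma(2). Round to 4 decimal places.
\gamma(2) = 0.0157

Multiply the model equation by X_{t-k} and take expectations. With theta_0 = psi_0 = 1 and psi_j the MA(infinity) weights, this gives
  gamma(k) - sum_i phi_i gamma(k-i) = c_k,
  c_k = sigma^2 * sum_{j=k..q} theta_j psi_{j-k}   (c_k = 0 for k > q),
using gamma(-m) = gamma(m).
psi-weights needed (psi_j = theta_j + sum_i phi_i psi_{j-i}):
  psi_1 = theta_1 + phi_1 = 0.332 + (-0.354) = -0.022
Right-hand sides:
  c_0 = sigma^2 (1 + theta_1 psi_1) = 2 * (1 + (0.332)(-0.022)) = 2 * 0.992696 = 1.985392
  c_1 = sigma^2 theta_1 = 2 * (0.332) = 0.664
  c_2 = 0
Equations for k = 0 and k = 1 (AR order 1):
  gamma(0) = phi_1 gamma(1) + c_0
  gamma(1) = phi_1 gamma(0) + c_1
Substituting the second into the first: gamma(0) (1 - phi_1^2) = c_0 + phi_1 c_1, so
  gamma(0) = (c_0 + phi_1 c_1) / (1 - phi_1^2) = (1.985392 + (-0.354)(0.664)) / (1 - (-0.354)^2) = 1.750336 / 0.874684 = 2.001107.
  gamma(1) = phi_1 gamma(0) + c_1 = (-0.354)(2.001107) + (0.664) = -0.044392.
For k = 2 (> q): gamma(2) = phi_1 gamma(1) = (-0.354)(-0.044392) = 0.015715.
Therefore gamma(2) = 0.0157 (to 4 decimal places).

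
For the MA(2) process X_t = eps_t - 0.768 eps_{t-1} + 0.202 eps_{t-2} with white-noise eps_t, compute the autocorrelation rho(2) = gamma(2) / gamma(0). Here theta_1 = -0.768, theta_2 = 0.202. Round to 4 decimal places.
\rho(2) = 0.1239

For an MA(q) process with theta_0 = 1, the autocovariance is
  gamma(k) = sigma^2 * sum_{i=0..q-k} theta_i * theta_{i+k},
and rho(k) = gamma(k) / gamma(0). Sigma^2 cancels.
  numerator   = (1)*(0.202) = 0.202.
  denominator = (1)^2 + (-0.768)^2 + (0.202)^2 = 1.630628.
  rho(2) = 0.202 / 1.630628 = 0.1239.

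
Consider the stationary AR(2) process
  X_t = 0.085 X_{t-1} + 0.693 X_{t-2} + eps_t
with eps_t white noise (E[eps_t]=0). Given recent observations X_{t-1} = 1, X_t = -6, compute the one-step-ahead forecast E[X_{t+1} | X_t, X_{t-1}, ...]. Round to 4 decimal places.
E[X_{t+1} \mid \mathcal F_t] = 0.1830

For an AR(p) model X_t = c + sum_i phi_i X_{t-i} + eps_t, the
one-step-ahead conditional mean is
  E[X_{t+1} | X_t, ...] = c + sum_i phi_i X_{t+1-i}.
Substitute known values:
  E[X_{t+1} | ...] = (0.085) * (-6) + (0.693) * (1)
                   = 0.1830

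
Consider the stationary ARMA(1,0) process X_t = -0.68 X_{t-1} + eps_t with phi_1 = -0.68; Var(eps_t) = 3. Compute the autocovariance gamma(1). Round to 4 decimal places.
\gamma(1) = -3.7946

Multiply the model equation by X_{t-k} and take expectations. With theta_0 = psi_0 = 1 and psi_j the MA(infinity) weights, this gives
  gamma(k) - sum_i phi_i gamma(k-i) = c_k,
  c_k = sigma^2 * sum_{j=k..q} theta_j psi_{j-k}   (c_k = 0 for k > q),
using gamma(-m) = gamma(m).
Pure AR (q = 0): c_0 = sigma^2 = 3, c_k = 0 for k >= 1.
Equations for k = 0 and k = 1 (AR order 1):
  gamma(0) = phi_1 gamma(1) + c_0
  gamma(1) = phi_1 gamma(0) + c_1
Substituting the second into the first: gamma(0) (1 - phi_1^2) = c_0 + phi_1 c_1, so
  gamma(0) = c_0 / (1 - phi_1^2) = 3 / (1 - (-0.68)^2) = 3 / 0.5376 = 5.580357.
  gamma(1) = phi_1 gamma(0) = (-0.68)(5.580357) = -3.794643.
Therefore gamma(1) = -3.7946 (to 4 decimal places).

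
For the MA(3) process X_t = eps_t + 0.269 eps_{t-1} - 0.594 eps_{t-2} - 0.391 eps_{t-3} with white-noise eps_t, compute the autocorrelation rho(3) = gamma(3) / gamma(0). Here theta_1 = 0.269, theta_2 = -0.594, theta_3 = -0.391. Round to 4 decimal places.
\rho(3) = -0.2478

For an MA(q) process with theta_0 = 1, the autocovariance is
  gamma(k) = sigma^2 * sum_{i=0..q-k} theta_i * theta_{i+k},
and rho(k) = gamma(k) / gamma(0). Sigma^2 cancels.
  numerator   = (1)*(-0.391) = -0.391.
  denominator = (1)^2 + (0.269)^2 + (-0.594)^2 + (-0.391)^2 = 1.578078.
  rho(3) = -0.391 / 1.578078 = -0.2478.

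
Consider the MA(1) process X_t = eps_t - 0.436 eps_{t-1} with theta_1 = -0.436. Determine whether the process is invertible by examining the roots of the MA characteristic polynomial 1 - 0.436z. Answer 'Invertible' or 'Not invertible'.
\text{Invertible}

The MA(q) characteristic polynomial is P(z) = 1 - 0.436z.
Invertibility requires all roots to lie outside the unit circle, i.e. |z| > 1 for every root.
This is linear in z: 1 + (-0.436) z = 0  =>  z = -1/(-0.436) = 2.293578,  |z| = 2.293578.
Moduli of all roots: 2.2936.
All moduli strictly greater than 1? Yes.
Verdict: Invertible.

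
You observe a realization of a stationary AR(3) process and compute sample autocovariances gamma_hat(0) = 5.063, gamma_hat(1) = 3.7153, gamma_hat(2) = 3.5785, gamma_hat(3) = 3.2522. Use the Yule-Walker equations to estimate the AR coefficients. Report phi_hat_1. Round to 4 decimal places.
\hat\phi_{1} = 0.4250

The Yule-Walker equations for an AR(p) process read, in matrix form,
  Gamma_p phi = r_p,   with   (Gamma_p)_{ij} = gamma(|i - j|),
                       (r_p)_i = gamma(i),   i,j = 1..p.
Substitute the sample gammas (Toeplitz matrix and right-hand side of size 3):
  Gamma_p = [[5.063, 3.7153, 3.5785], [3.7153, 5.063, 3.7153], [3.5785, 3.7153, 5.063]]
  r_p     = [3.7153, 3.5785, 3.2522]
Written out (R1..R3):
  (R1) 5.063 phi_1 + 3.7153 phi_2 + 3.5785 phi_3 = 3.7153
  (R2) 3.7153 phi_1 + 5.063 phi_2 + 3.7153 phi_3 = 3.5785
  (R3) 3.5785 phi_1 + 3.7153 phi_2 + 5.063 phi_3 = 3.2522
Gaussian elimination:
  R2 <- R2 - (3.7153/5.063) R1 = R2 - (0.733814) R1:  2.336661 phi_2 + 1.089347 phi_3 = 0.852161
  R3 <- R3 - (3.5785/5.063) R1 = R3 - (0.706794) R1:  1.089347 phi_2 + 2.533736 phi_3 = 0.626247
  R3 <- R3 - (1.089347/2.336661) R2 = R3 - (0.466198) R2:  2.025885 phi_3 = 0.228971
Back-substitution:
  phi_hat_3 = 0.228971 / 2.025885 = 0.113023
  phi_hat_2 = (0.852161 - (1.089347)(0.113023)) / 2.336661 = 0.312001
  phi_hat_1 = (3.7153 - (3.7153)(0.312001) - (3.5785)(0.113023)) / 5.063 = 0.42498
So phi_hat = [0.4250, 0.3120, 0.1130].
Therefore phi_hat_1 = 0.4250.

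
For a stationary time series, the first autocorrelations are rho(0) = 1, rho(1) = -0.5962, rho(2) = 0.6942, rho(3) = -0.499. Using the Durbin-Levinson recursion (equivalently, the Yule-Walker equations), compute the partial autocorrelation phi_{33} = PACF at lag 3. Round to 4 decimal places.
\phi_{33} = 0.0229

The PACF at lag k is phi_{kk}, the last component of the solution
to the Yule-Walker system G_k phi = r_k where
  (G_k)_{ij} = rho(|i - j|), (r_k)_i = rho(i), i,j = 1..k.
Equivalently, Durbin-Levinson gives phi_{kk} iteratively:
  phi_{11} = rho(1)
  phi_{kk} = [rho(k) - sum_{j=1..k-1} phi_{k-1,j} rho(k-j)]
            / [1 - sum_{j=1..k-1} phi_{k-1,j} rho(j)],
  phi_{k,j} = phi_{k-1,j} - phi_{kk} phi_{k-1,k-j},  j = 1..k-1.
Step k = 1:
  phi_11 = rho(1) = -0.5962.
Step k = 2:
  phi_22 = [rho(2) - phi_11 rho(1)] / [1 - phi_11 rho(1)] = [0.6942 - (-0.5962)(-0.5962)] / [1 - (-0.5962)(-0.5962)]
         = 0.33874556 / 0.64454556 = 0.525557.
  Update: phi_21 = phi_11 - phi_22 phi_11 = -0.5962 - (0.525557)(-0.5962) = -0.282863.
Step k = 3:
  phi_33 = [rho(3) - phi_21 rho(2) - phi_22 rho(1)] / [1 - phi_21 rho(1) - phi_22 rho(2)]
    numerator   = -0.499 - (-0.282863)(0.6942) - (0.525557)(-0.5962) = 0.01070056
    denominator = 1 - (-0.282863)(-0.5962) - (0.525557)(0.6942) = 0.46651539
  phi_33 = 0.01070056 / 0.46651539 = 0.0229.
Therefore phi_{33} = 0.0229.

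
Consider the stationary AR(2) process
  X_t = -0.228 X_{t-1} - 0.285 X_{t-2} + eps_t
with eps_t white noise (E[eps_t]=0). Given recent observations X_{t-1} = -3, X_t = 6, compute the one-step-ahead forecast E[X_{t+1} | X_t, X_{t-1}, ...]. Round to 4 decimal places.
E[X_{t+1} \mid \mathcal F_t] = -0.5130

For an AR(p) model X_t = c + sum_i phi_i X_{t-i} + eps_t, the
one-step-ahead conditional mean is
  E[X_{t+1} | X_t, ...] = c + sum_i phi_i X_{t+1-i}.
Substitute known values:
  E[X_{t+1} | ...] = (-0.228) * (6) + (-0.285) * (-3)
                   = -0.5130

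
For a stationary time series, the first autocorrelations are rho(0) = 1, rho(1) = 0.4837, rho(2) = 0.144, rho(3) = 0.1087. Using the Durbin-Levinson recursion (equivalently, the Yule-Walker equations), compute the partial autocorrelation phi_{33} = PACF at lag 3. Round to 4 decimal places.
\phi_{33} = 0.1161

The PACF at lag k is phi_{kk}, the last component of the solution
to the Yule-Walker system G_k phi = r_k where
  (G_k)_{ij} = rho(|i - j|), (r_k)_i = rho(i), i,j = 1..k.
Equivalently, Durbin-Levinson gives phi_{kk} iteratively:
  phi_{11} = rho(1)
  phi_{kk} = [rho(k) - sum_{j=1..k-1} phi_{k-1,j} rho(k-j)]
            / [1 - sum_{j=1..k-1} phi_{k-1,j} rho(j)],
  phi_{k,j} = phi_{k-1,j} - phi_{kk} phi_{k-1,k-j},  j = 1..k-1.
Step k = 1:
  phi_11 = rho(1) = 0.4837.
Step k = 2:
  phi_22 = [rho(2) - phi_11 rho(1)] / [1 - phi_11 rho(1)] = [0.144 - (0.4837)(0.4837)] / [1 - (0.4837)(0.4837)]
         = -0.08996569 / 0.76603431 = -0.117443.
  Update: phi_21 = phi_11 - phi_22 phi_11 = 0.4837 - (-0.117443)(0.4837) = 0.540507.
Step k = 3:
  phi_33 = [rho(3) - phi_21 rho(2) - phi_22 rho(1)] / [1 - phi_21 rho(1) - phi_22 rho(2)]
    numerator   = 0.1087 - (0.540507)(0.144) - (-0.117443)(0.4837) = 0.08767432
    denominator = 1 - (0.540507)(0.4837) - (-0.117443)(0.144) = 0.75546843
  phi_33 = 0.08767432 / 0.75546843 = 0.1161.
Therefore phi_{33} = 0.1161.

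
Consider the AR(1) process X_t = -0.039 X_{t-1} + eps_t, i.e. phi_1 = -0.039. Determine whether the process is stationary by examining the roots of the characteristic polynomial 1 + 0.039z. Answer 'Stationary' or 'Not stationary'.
\text{Stationary}

The AR(p) characteristic polynomial is P(z) = 1 + 0.039z.
Stationarity requires all roots to lie outside the unit circle, i.e. |z| > 1 for every root.
This is linear in z: 1 + (0.039) z = 0  =>  z = -1/(0.039) = -25.641026,  |z| = 25.641026.
Moduli of all roots: 25.6410.
All moduli strictly greater than 1? Yes.
Verdict: Stationary.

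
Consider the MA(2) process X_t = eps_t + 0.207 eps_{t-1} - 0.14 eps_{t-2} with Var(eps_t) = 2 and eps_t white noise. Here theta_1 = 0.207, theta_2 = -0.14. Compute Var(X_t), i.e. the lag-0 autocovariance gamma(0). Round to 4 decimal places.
\gamma(0) = 2.1249

For an MA(q) process X_t = eps_t + sum_i theta_i eps_{t-i} with
Var(eps_t) = sigma^2, the variance is
  gamma(0) = sigma^2 * (1 + sum_i theta_i^2).
  sum_i theta_i^2 = (0.207)^2 + (-0.14)^2 = 0.042849 + 0.0196 = 0.062449.
  gamma(0) = 2 * (1 + 0.062449) = 2 * 1.062449 = 2.124898, which rounds to 2.1249.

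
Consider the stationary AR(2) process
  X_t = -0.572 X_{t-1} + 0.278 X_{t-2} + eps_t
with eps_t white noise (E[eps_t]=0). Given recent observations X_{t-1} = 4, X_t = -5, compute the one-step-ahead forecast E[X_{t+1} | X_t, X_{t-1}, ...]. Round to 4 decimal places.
E[X_{t+1} \mid \mathcal F_t] = 3.9720

For an AR(p) model X_t = c + sum_i phi_i X_{t-i} + eps_t, the
one-step-ahead conditional mean is
  E[X_{t+1} | X_t, ...] = c + sum_i phi_i X_{t+1-i}.
Substitute known values:
  E[X_{t+1} | ...] = (-0.572) * (-5) + (0.278) * (4)
                   = 3.9720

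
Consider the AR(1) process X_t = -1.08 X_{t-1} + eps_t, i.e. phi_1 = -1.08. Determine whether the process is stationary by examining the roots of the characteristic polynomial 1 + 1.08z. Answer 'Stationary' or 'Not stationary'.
\text{Not stationary}

The AR(p) characteristic polynomial is P(z) = 1 + 1.08z.
Stationarity requires all roots to lie outside the unit circle, i.e. |z| > 1 for every root.
This is linear in z: 1 + (1.08) z = 0  =>  z = -1/(1.08) = -0.925926,  |z| = 0.925926.
Moduli of all roots: 0.9259.
All moduli strictly greater than 1? No.
Verdict: Not stationary.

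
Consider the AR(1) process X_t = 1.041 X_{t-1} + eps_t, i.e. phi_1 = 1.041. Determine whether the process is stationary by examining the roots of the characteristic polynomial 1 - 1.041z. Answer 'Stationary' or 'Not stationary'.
\text{Not stationary}

The AR(p) characteristic polynomial is P(z) = 1 - 1.041z.
Stationarity requires all roots to lie outside the unit circle, i.e. |z| > 1 for every root.
This is linear in z: 1 + (-1.041) z = 0  =>  z = -1/(-1.041) = 0.960615,  |z| = 0.960615.
Moduli of all roots: 0.9606.
All moduli strictly greater than 1? No.
Verdict: Not stationary.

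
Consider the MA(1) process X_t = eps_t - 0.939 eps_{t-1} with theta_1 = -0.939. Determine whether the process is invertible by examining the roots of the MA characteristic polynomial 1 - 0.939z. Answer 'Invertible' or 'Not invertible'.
\text{Invertible}

The MA(q) characteristic polynomial is P(z) = 1 - 0.939z.
Invertibility requires all roots to lie outside the unit circle, i.e. |z| > 1 for every root.
This is linear in z: 1 + (-0.939) z = 0  =>  z = -1/(-0.939) = 1.064963,  |z| = 1.064963.
Moduli of all roots: 1.0650.
All moduli strictly greater than 1? Yes.
Verdict: Invertible.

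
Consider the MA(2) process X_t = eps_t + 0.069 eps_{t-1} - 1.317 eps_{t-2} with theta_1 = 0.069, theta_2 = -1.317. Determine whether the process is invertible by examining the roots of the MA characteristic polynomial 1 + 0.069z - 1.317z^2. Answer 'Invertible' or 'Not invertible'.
\text{Not invertible}

The MA(q) characteristic polynomial is P(z) = 1 + 0.069z - 1.317z^2.
Invertibility requires all roots to lie outside the unit circle, i.e. |z| > 1 for every root.
Set 1 + (0.069) z + (-1.317) z^2 = 0, i.e. a z^2 + b z + c = 0 with a = -1.317, b = 0.069, c = 1.
Discriminant D = b^2 - 4ac = (0.069)^2 - 4*(-1.317)*1 = 0.004761 - (-5.268) = 5.272761.
D >= 0, so the roots are real: z = (-b +/- sqrt(D)) / (2a) = (-0.069 +/- 2.296249) / (-2.634).
  z_1 = (-0.069 + 2.296249) / (-2.634) = -0.8456,   |z_1| = 0.8456.
  z_2 = (-0.069 - 2.296249) / (-2.634) = 0.898,   |z_2| = 0.898.
Moduli of all roots: 0.8456, 0.8980.
All moduli strictly greater than 1? No.
Verdict: Not invertible.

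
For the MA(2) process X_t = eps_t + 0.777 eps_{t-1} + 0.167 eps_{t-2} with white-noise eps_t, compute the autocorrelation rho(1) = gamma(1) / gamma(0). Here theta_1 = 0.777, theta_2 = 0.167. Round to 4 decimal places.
\rho(1) = 0.5557

For an MA(q) process with theta_0 = 1, the autocovariance is
  gamma(k) = sigma^2 * sum_{i=0..q-k} theta_i * theta_{i+k},
and rho(k) = gamma(k) / gamma(0). Sigma^2 cancels.
  numerator   = (1)*(0.777) + (0.777)*(0.167) = 0.906759.
  denominator = (1)^2 + (0.777)^2 + (0.167)^2 = 1.631618.
  rho(1) = 0.906759 / 1.631618 = 0.5557.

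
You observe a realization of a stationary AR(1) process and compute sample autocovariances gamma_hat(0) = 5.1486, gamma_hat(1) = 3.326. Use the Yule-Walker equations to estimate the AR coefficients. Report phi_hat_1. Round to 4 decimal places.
\hat\phi_{1} = 0.6460

The Yule-Walker equations for an AR(p) process read, in matrix form,
  Gamma_p phi = r_p,   with   (Gamma_p)_{ij} = gamma(|i - j|),
                       (r_p)_i = gamma(i),   i,j = 1..p.
Substitute the sample gammas (Toeplitz matrix and right-hand side of size 1):
  Gamma_p = [[5.1486]]
  r_p     = [3.326]
With p = 1 this is the single equation gamma(0) phi_1 = gamma(1):
  phi_hat_1 = gamma(1) / gamma(0) = 3.326 / 5.1486 = 0.6460.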